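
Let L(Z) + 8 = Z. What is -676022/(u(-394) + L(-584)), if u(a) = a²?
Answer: -338011/77322 ≈ -4.3715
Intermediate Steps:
L(Z) = -8 + Z
-676022/(u(-394) + L(-584)) = -676022/((-394)² + (-8 - 584)) = -676022/(155236 - 592) = -676022/154644 = -676022*1/154644 = -338011/77322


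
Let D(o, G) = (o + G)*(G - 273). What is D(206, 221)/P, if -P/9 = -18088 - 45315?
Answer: -22204/570627 ≈ -0.038912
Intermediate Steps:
P = 570627 (P = -9*(-18088 - 45315) = -9*(-63403) = 570627)
D(o, G) = (-273 + G)*(G + o) (D(o, G) = (G + o)*(-273 + G) = (-273 + G)*(G + o))
D(206, 221)/P = (221**2 - 273*221 - 273*206 + 221*206)/570627 = (48841 - 60333 - 56238 + 45526)*(1/570627) = -22204*1/570627 = -22204/570627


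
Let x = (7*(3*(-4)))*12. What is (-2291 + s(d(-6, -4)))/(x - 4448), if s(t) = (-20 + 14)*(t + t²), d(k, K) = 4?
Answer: 2411/5456 ≈ 0.44190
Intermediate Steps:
s(t) = -6*t - 6*t² (s(t) = -6*(t + t²) = -6*t - 6*t²)
x = -1008 (x = (7*(-12))*12 = -84*12 = -1008)
(-2291 + s(d(-6, -4)))/(x - 4448) = (-2291 - 6*4*(1 + 4))/(-1008 - 4448) = (-2291 - 6*4*5)/(-5456) = (-2291 - 120)*(-1/5456) = -2411*(-1/5456) = 2411/5456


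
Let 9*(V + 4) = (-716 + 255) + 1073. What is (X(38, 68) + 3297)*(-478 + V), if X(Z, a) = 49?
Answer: -1385244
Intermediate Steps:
V = 64 (V = -4 + ((-716 + 255) + 1073)/9 = -4 + (-461 + 1073)/9 = -4 + (⅑)*612 = -4 + 68 = 64)
(X(38, 68) + 3297)*(-478 + V) = (49 + 3297)*(-478 + 64) = 3346*(-414) = -1385244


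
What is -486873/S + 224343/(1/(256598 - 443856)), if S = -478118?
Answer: -20085747456181419/478118 ≈ -4.2010e+10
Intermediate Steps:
-486873/S + 224343/(1/(256598 - 443856)) = -486873/(-478118) + 224343/(1/(256598 - 443856)) = -486873*(-1/478118) + 224343/(1/(-187258)) = 486873/478118 + 224343/(-1/187258) = 486873/478118 + 224343*(-187258) = 486873/478118 - 42010021494 = -20085747456181419/478118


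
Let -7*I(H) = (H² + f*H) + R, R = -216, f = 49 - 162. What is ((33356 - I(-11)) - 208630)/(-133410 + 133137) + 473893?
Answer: 3321741/7 ≈ 4.7453e+5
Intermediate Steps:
f = -113
I(H) = 216/7 - H²/7 + 113*H/7 (I(H) = -((H² - 113*H) - 216)/7 = -(-216 + H² - 113*H)/7 = 216/7 - H²/7 + 113*H/7)
((33356 - I(-11)) - 208630)/(-133410 + 133137) + 473893 = ((33356 - (216/7 - ⅐*(-11)² + (113/7)*(-11))) - 208630)/(-133410 + 133137) + 473893 = ((33356 - (216/7 - ⅐*121 - 1243/7)) - 208630)/(-273) + 473893 = ((33356 - (216/7 - 121/7 - 1243/7)) - 208630)*(-1/273) + 473893 = ((33356 - 1*(-164)) - 208630)*(-1/273) + 473893 = ((33356 + 164) - 208630)*(-1/273) + 473893 = (33520 - 208630)*(-1/273) + 473893 = -175110*(-1/273) + 473893 = 4490/7 + 473893 = 3321741/7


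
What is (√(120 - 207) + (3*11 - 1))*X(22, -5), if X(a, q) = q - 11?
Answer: -512 - 16*I*√87 ≈ -512.0 - 149.24*I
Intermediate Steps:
X(a, q) = -11 + q
(√(120 - 207) + (3*11 - 1))*X(22, -5) = (√(120 - 207) + (3*11 - 1))*(-11 - 5) = (√(-87) + (33 - 1))*(-16) = (I*√87 + 32)*(-16) = (32 + I*√87)*(-16) = -512 - 16*I*√87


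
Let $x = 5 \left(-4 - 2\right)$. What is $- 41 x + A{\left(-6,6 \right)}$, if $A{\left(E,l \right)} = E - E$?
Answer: $1230$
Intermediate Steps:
$A{\left(E,l \right)} = 0$
$x = -30$ ($x = 5 \left(-6\right) = -30$)
$- 41 x + A{\left(-6,6 \right)} = \left(-41\right) \left(-30\right) + 0 = 1230 + 0 = 1230$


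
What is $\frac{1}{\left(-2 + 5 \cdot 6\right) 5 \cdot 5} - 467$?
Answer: $- \frac{326899}{700} \approx -467.0$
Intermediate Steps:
$\frac{1}{\left(-2 + 5 \cdot 6\right) 5 \cdot 5} - 467 = \frac{1}{\left(-2 + 30\right) 5 \cdot 5} - 467 = \frac{1}{28 \cdot 5 \cdot 5} - 467 = \frac{1}{140 \cdot 5} - 467 = \frac{1}{700} - 467 = - \frac{326899}{700}$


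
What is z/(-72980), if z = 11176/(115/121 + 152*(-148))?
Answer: 338074/49661083745 ≈ 6.8076e-6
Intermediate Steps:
z = -1352296/2721901 (z = 11176/(115*(1/121) - 22496) = 11176/(115/121 - 22496) = 11176/(-2721901/121) = 11176*(-121/2721901) = -1352296/2721901 ≈ -0.49682)
z/(-72980) = -1352296/2721901/(-72980) = -1352296/2721901*(-1/72980) = 338074/49661083745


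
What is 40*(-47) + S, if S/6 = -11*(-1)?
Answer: -1814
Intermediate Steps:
S = 66 (S = 6*(-11*(-1)) = 6*11 = 66)
40*(-47) + S = 40*(-47) + 66 = -1880 + 66 = -1814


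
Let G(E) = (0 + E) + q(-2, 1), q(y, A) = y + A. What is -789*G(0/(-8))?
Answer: 789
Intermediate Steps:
q(y, A) = A + y
G(E) = -1 + E (G(E) = (0 + E) + (1 - 2) = E - 1 = -1 + E)
-789*G(0/(-8)) = -789*(-1 + 0/(-8)) = -789*(-1 + 0*(-⅛)) = -789*(-1 + 0) = -789*(-1) = 789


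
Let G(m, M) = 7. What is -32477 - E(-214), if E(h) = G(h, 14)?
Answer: -32484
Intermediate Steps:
E(h) = 7
-32477 - E(-214) = -32477 - 1*7 = -32477 - 7 = -32484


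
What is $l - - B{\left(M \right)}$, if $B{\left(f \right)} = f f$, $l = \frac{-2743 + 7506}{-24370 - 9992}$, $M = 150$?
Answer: $\frac{773140237}{34362} \approx 22500.0$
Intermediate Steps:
$l = - \frac{4763}{34362}$ ($l = \frac{4763}{-34362} = 4763 \left(- \frac{1}{34362}\right) = - \frac{4763}{34362} \approx -0.13861$)
$B{\left(f \right)} = f^{2}$
$l - - B{\left(M \right)} = - \frac{4763}{34362} - - 150^{2} = - \frac{4763}{34362} - \left(-1\right) 22500 = - \frac{4763}{34362} - -22500 = - \frac{4763}{34362} + 22500 = \frac{773140237}{34362}$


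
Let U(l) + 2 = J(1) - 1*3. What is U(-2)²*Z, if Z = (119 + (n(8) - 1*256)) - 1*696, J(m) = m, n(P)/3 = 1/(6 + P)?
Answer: -93272/7 ≈ -13325.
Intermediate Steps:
n(P) = 3/(6 + P)
U(l) = -4 (U(l) = -2 + (1 - 1*3) = -2 + (1 - 3) = -2 - 2 = -4)
Z = -11659/14 (Z = (119 + (3/(6 + 8) - 1*256)) - 1*696 = (119 + (3/14 - 256)) - 696 = (119 - 3581/14) - 696 = -1915/14 - 696 = -11659/14 ≈ -832.79)
U(-2)²*Z = (-4)²*(-11659/14) = 16*(-11659/14) = -93272/7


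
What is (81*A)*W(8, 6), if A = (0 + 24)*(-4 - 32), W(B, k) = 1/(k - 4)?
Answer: -34992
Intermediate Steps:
W(B, k) = 1/(-4 + k)
A = -864 (A = 24*(-36) = -864)
(81*A)*W(8, 6) = (81*(-864))/(-4 + 6) = -69984/2 = -69984*½ = -34992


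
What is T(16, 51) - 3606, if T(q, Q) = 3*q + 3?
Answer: -3555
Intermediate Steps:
T(q, Q) = 3 + 3*q
T(16, 51) - 3606 = (3 + 3*16) - 3606 = (3 + 48) - 3606 = 51 - 3606 = -3555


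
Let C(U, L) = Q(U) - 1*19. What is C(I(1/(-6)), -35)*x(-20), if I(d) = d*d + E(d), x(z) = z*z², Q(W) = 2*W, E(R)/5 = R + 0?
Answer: 1484000/9 ≈ 1.6489e+5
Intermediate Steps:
E(R) = 5*R (E(R) = 5*(R + 0) = 5*R)
x(z) = z³
I(d) = d² + 5*d (I(d) = d*d + 5*d = d² + 5*d)
C(U, L) = -19 + 2*U (C(U, L) = 2*U - 1*19 = 2*U - 19 = -19 + 2*U)
C(I(1/(-6)), -35)*x(-20) = (-19 + 2*((5 + 1/(-6))/(-6)))*(-20)³ = (-19 + 2*(-(5 - ⅙)/6))*(-8000) = (-19 + 2*(-⅙*29/6))*(-8000) = (-19 + 2*(-29/36))*(-8000) = (-19 - 29/18)*(-8000) = -371/18*(-8000) = 1484000/9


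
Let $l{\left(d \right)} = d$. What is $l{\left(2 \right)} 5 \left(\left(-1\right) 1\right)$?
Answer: $-10$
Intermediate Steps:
$l{\left(2 \right)} 5 \left(\left(-1\right) 1\right) = 2 \cdot 5 \left(\left(-1\right) 1\right) = 10 \left(-1\right) = -10$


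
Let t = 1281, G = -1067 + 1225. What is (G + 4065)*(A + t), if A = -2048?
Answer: -3239041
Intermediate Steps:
G = 158
(G + 4065)*(A + t) = (158 + 4065)*(-2048 + 1281) = 4223*(-767) = -3239041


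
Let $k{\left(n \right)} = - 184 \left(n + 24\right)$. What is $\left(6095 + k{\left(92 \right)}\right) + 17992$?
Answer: $2743$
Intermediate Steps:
$k{\left(n \right)} = -4416 - 184 n$ ($k{\left(n \right)} = - 184 \left(24 + n\right) = -4416 - 184 n$)
$\left(6095 + k{\left(92 \right)}\right) + 17992 = \left(6095 - 21344\right) + 17992 = -15249 + 17992 = 2743$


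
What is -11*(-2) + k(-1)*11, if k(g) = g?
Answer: 11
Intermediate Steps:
-11*(-2) + k(-1)*11 = -11*(-2) - 1*11 = 22 - 11 = 11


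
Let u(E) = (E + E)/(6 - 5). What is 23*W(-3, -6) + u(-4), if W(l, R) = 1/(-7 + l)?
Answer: -103/10 ≈ -10.300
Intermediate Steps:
u(E) = 2*E (u(E) = (2*E)/1 = (2*E)*1 = 2*E)
23*W(-3, -6) + u(-4) = 23/(-7 - 3) + 2*(-4) = 23/(-10) - 8 = 23*(-⅒) - 8 = -23/10 - 8 = -103/10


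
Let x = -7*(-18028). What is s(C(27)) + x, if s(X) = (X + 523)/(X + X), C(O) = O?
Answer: 3407567/27 ≈ 1.2621e+5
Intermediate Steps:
s(X) = (523 + X)/(2*X) (s(X) = (523 + X)/((2*X)) = (523 + X)*(1/(2*X)) = (523 + X)/(2*X))
x = 126196
s(C(27)) + x = (½)*(523 + 27)/27 + 126196 = (½)*(1/27)*550 + 126196 = 275/27 + 126196 = 3407567/27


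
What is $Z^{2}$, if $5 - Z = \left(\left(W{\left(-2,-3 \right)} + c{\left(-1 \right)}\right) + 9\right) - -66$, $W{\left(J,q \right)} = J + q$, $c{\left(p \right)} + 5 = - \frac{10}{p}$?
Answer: $4900$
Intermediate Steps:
$c{\left(p \right)} = -5 - \frac{10}{p}$
$Z = -70$ ($Z = 5 - \left(\left(\left(\left(-2 - 3\right) - \left(5 + \frac{10}{-1}\right)\right) + 9\right) - -66\right) = 5 - \left(\left(\left(-5 - -5\right) + 9\right) + 66\right) = 5 - \left(\left(\left(-5 + \left(-5 + 10\right)\right) + 9\right) + 66\right) = 5 - \left(\left(\left(-5 + 5\right) + 9\right) + 66\right) = 5 - \left(\left(0 + 9\right) + 66\right) = 5 - \left(9 + 66\right) = 5 - 75 = -70$)
$Z^{2} = \left(-70\right)^{2} = 4900$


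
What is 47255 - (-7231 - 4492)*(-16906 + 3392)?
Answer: -158377367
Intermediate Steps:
47255 - (-7231 - 4492)*(-16906 + 3392) = 47255 - (-11723)*(-13514) = 47255 - 1*158424622 = 47255 - 158424622 = -158377367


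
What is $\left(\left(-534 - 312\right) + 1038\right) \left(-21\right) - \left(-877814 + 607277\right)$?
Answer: $266505$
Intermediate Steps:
$\left(\left(-534 - 312\right) + 1038\right) \left(-21\right) - \left(-877814 + 607277\right) = \left(-846 + 1038\right) \left(-21\right) - -270537 = 192 \left(-21\right) + 270537 = -4032 + 270537 = 266505$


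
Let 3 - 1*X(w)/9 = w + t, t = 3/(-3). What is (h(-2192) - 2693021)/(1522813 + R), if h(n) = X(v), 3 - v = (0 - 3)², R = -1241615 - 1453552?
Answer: 2692931/1172354 ≈ 2.2970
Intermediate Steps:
t = -1 (t = 3*(-⅓) = -1)
R = -2695167
v = -6 (v = 3 - (0 - 3)² = 3 - 1*(-3)² = 3 - 1*9 = 3 - 9 = -6)
X(w) = 36 - 9*w (X(w) = 27 - 9*(w - 1) = 27 - 9*(-1 + w) = 27 + (9 - 9*w) = 36 - 9*w)
h(n) = 90 (h(n) = 36 - 9*(-6) = 36 + 54 = 90)
(h(-2192) - 2693021)/(1522813 + R) = (90 - 2693021)/(1522813 - 2695167) = -2692931/(-1172354) = -2692931*(-1/1172354) = 2692931/1172354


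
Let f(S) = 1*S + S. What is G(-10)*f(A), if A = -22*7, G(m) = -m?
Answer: -3080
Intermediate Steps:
A = -154
f(S) = 2*S (f(S) = S + S = 2*S)
G(-10)*f(A) = (-1*(-10))*(2*(-154)) = 10*(-308) = -3080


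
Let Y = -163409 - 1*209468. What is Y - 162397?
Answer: -535274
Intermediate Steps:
Y = -372877 (Y = -163409 - 209468 = -372877)
Y - 162397 = -372877 - 162397 = -535274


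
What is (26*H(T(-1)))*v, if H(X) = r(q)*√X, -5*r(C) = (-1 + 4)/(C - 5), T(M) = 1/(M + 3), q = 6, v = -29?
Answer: 1131*√2/5 ≈ 319.90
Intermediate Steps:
T(M) = 1/(3 + M)
r(C) = -3/(5*(-5 + C)) (r(C) = -(-1 + 4)/(5*(C - 5)) = -3/(5*(-5 + C)))
H(X) = -3*√X/5 (H(X) = (-3/(-25 + 5*6))*√X = (-3/(-25 + 30))*√X = (-3/5)*√X = (-3*⅕)*√X = -3*√X/5)
(26*H(T(-1)))*v = (26*(-3/(5*√(3 - 1))))*(-29) = (26*(-3*√2/2/5))*(-29) = (26*(-3*√2/10))*(-29) = -39*√2/5*(-29) = 1131*√2/5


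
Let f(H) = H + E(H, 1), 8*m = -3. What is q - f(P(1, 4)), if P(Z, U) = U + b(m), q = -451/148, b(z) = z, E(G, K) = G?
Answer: -381/37 ≈ -10.297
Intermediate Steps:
m = -3/8 (m = (1/8)*(-3) = -3/8 ≈ -0.37500)
q = -451/148 (q = -451*1/148 = -451/148 ≈ -3.0473)
P(Z, U) = -3/8 + U (P(Z, U) = U - 3/8 = -3/8 + U)
f(H) = 2*H (f(H) = H + H = 2*H)
q - f(P(1, 4)) = -451/148 - 2*(-3/8 + 4) = -451/148 - 2*29/8 = -451/148 - 1*29/4 = -451/148 - 29/4 = -381/37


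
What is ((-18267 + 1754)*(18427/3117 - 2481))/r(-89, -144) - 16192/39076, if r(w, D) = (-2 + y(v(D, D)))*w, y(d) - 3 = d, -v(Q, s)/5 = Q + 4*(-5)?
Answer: -1245446818613954/2224949077137 ≈ -559.76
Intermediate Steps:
v(Q, s) = 100 - 5*Q (v(Q, s) = -5*(Q + 4*(-5)) = -5*(Q - 20) = -5*(-20 + Q) = 100 - 5*Q)
y(d) = 3 + d
r(w, D) = w*(101 - 5*D) (r(w, D) = (-2 + (3 + (100 - 5*D)))*w = (-2 + (103 - 5*D))*w = (101 - 5*D)*w = w*(101 - 5*D))
((-18267 + 1754)*(18427/3117 - 2481))/r(-89, -144) - 16192/39076 = ((-18267 + 1754)*(18427/3117 - 2481))/((-89*(101 - 5*(-144)))) - 16192/39076 = (-16513*(18427*(1/3117) - 2481))/((-89*(101 + 720))) - 16192*1/39076 = (-16513*(18427/3117 - 2481))/((-89*821)) - 4048/9769 = -16513*(-7714850/3117)/(-73069) - 4048/9769 = (127395318050/3117)*(-1/73069) - 4048/9769 = -127395318050/227756073 - 4048/9769 = -1245446818613954/2224949077137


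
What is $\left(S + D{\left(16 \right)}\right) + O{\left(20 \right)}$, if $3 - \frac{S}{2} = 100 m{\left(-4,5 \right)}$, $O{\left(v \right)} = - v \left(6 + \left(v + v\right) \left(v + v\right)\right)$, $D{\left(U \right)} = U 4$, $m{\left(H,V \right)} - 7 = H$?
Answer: $-32650$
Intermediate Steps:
$m{\left(H,V \right)} = 7 + H$
$D{\left(U \right)} = 4 U$
$O{\left(v \right)} = - v \left(6 + 4 v^{2}\right)$ ($O{\left(v \right)} = - v \left(6 + 2 v 2 v\right) = - v \left(6 + 4 v^{2}\right)$)
$S = -594$ ($S = 6 - 2 \cdot 100 \left(7 - 4\right) = 6 - 2 \cdot 100 \cdot 3 = 6 - 600 = -594$)
$\left(S + D{\left(16 \right)}\right) + O{\left(20 \right)} = \left(-594 + 4 \cdot 16\right) - \left(120 + 4 \cdot 20^{3}\right) = \left(-594 + 64\right) - 32120 = -530 - 32120 = -32650$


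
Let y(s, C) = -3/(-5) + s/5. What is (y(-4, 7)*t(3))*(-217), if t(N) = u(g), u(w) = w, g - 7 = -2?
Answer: 217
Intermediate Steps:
g = 5 (g = 7 - 2 = 5)
y(s, C) = 3/5 + s/5 (y(s, C) = -3*(-1/5) + s*(1/5) = 3/5 + s/5)
t(N) = 5
(y(-4, 7)*t(3))*(-217) = ((3/5 + (1/5)*(-4))*5)*(-217) = ((3/5 - 4/5)*5)*(-217) = -1/5*5*(-217) = -1*(-217) = 217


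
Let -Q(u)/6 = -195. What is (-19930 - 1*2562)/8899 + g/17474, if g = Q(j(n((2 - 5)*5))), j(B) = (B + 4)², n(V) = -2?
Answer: -191306689/77750563 ≈ -2.4605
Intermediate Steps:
j(B) = (4 + B)²
Q(u) = 1170 (Q(u) = -6*(-195) = 1170)
g = 1170
(-19930 - 1*2562)/8899 + g/17474 = (-19930 - 1*2562)/8899 + 1170/17474 = (-19930 - 2562)*(1/8899) + 1170*(1/17474) = -22492*1/8899 + 585/8737 = -22492/8899 + 585/8737 = -191306689/77750563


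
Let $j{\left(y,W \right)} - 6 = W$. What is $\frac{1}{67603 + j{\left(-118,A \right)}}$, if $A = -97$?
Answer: $\frac{1}{67512} \approx 1.4812 \cdot 10^{-5}$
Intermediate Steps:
$j{\left(y,W \right)} = 6 + W$
$\frac{1}{67603 + j{\left(-118,A \right)}} = \frac{1}{67603 + \left(6 - 97\right)} = \frac{1}{67603 - 91} = \frac{1}{67512}$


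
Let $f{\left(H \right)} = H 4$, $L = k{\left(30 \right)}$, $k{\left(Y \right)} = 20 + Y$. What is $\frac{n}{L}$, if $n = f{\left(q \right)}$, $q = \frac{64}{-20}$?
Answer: $- \frac{32}{125} \approx -0.256$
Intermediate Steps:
$q = - \frac{16}{5}$ ($q = 64 \left(- \frac{1}{20}\right) = - \frac{16}{5} \approx -3.2$)
$L = 50$ ($L = 20 + 30 = 50$)
$f{\left(H \right)} = 4 H$
$n = - \frac{64}{5}$ ($n = 4 \left(- \frac{16}{5}\right) = - \frac{64}{5} \approx -12.8$)
$\frac{n}{L} = - \frac{64}{5 \cdot 50} = \left(- \frac{64}{5}\right) \frac{1}{50} = - \frac{32}{125}$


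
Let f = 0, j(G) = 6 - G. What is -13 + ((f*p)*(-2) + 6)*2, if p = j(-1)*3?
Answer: -1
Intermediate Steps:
p = 21 (p = (6 - 1*(-1))*3 = (6 + 1)*3 = 7*3 = 21)
-13 + ((f*p)*(-2) + 6)*2 = -13 + ((0*21)*(-2) + 6)*2 = -13 + (0*(-2) + 6)*2 = -13 + (0 + 6)*2 = -13 + 6*2 = -13 + 12 = -1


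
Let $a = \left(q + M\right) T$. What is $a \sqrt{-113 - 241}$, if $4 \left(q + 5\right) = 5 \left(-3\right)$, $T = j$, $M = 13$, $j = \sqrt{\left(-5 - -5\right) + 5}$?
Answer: $\frac{17 i \sqrt{1770}}{4} \approx 178.8 i$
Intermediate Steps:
$j = \sqrt{5}$ ($j = \sqrt{\left(-5 + 5\right) + 5} = \sqrt{0 + 5} = \sqrt{5} \approx 2.2361$)
$T = \sqrt{5} \approx 2.2361$
$q = - \frac{35}{4}$ ($q = -5 + \frac{5 \left(-3\right)}{4} = -5 + \frac{1}{4} \left(-15\right) = -5 - \frac{15}{4} = - \frac{35}{4} \approx -8.75$)
$a = \frac{17 \sqrt{5}}{4}$ ($a = \left(- \frac{35}{4} + 13\right) \sqrt{5} = \frac{17 \sqrt{5}}{4} \approx 9.5033$)
$a \sqrt{-113 - 241} = \frac{17 \sqrt{5}}{4} \sqrt{-113 - 241} = \frac{17 \sqrt{5}}{4} \sqrt{-354} = \frac{17 \sqrt{5}}{4} i \sqrt{354} = \frac{17 i \sqrt{1770}}{4}$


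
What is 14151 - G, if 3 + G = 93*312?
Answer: -14862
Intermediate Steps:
G = 29013 (G = -3 + 93*312 = -3 + 29016 = 29013)
14151 - G = 14151 - 1*29013 = 14151 - 29013 = -14862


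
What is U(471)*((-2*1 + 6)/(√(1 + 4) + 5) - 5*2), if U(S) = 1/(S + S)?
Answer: -3/314 - √5/4710 ≈ -0.010029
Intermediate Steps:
U(S) = 1/(2*S)
U(471)*((-2*1 + 6)/(√(1 + 4) + 5) - 5*2) = ((½)/471)*((-2*1 + 6)/(√(1 + 4) + 5) - 5*2) = ((½)*(1/471))*((-2 + 6)/(√5 + 5) - 10) = (4/(5 + √5) - 10)/942 = (-10 + 4/(5 + √5))/942 = -5/471 + 2/(471*(5 + √5))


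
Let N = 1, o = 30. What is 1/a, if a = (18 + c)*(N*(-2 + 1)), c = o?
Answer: -1/48 ≈ -0.020833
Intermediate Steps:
c = 30
a = -48 (a = (18 + 30)*(1*(-2 + 1)) = 48*(1*(-1)) = 48*(-1) = -48)
1/a = 1/(-48) = -1/48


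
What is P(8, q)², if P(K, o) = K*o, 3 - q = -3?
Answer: 2304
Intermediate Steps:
q = 6 (q = 3 - 1*(-3) = 3 + 3 = 6)
P(8, q)² = (8*6)² = 48² = 2304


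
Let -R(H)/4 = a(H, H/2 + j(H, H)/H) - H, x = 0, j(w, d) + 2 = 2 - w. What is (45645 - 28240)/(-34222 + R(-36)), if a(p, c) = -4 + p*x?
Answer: -3481/6870 ≈ -0.50670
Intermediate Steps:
j(w, d) = -w (j(w, d) = -2 + (2 - w) = -w)
a(p, c) = -4 (a(p, c) = -4 + p*0 = -4 + 0 = -4)
R(H) = 16 + 4*H (R(H) = -4*(-4 - H) = 16 + 4*H)
(45645 - 28240)/(-34222 + R(-36)) = (45645 - 28240)/(-34222 + (16 + 4*(-36))) = 17405/(-34222 + (16 - 144)) = 17405/(-34222 - 128) = 17405/(-34350) = 17405*(-1/34350) = -3481/6870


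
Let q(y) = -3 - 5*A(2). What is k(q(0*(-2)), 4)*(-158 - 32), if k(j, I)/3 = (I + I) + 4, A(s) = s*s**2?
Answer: -6840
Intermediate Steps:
A(s) = s**3
q(y) = -43 (q(y) = -3 - 5*2**3 = -3 - 5*8 = -3 - 40 = -43)
k(j, I) = 12 + 6*I (k(j, I) = 3*((I + I) + 4) = 3*(2*I + 4) = 3*(4 + 2*I) = 12 + 6*I)
k(q(0*(-2)), 4)*(-158 - 32) = (12 + 6*4)*(-158 - 32) = (12 + 24)*(-190) = 36*(-190) = -6840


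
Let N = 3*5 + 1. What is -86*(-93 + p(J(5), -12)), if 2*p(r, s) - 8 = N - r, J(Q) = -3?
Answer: 6837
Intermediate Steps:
N = 16 (N = 15 + 1 = 16)
p(r, s) = 12 - r/2 (p(r, s) = 4 + (16 - r)/2 = 4 + (8 - r/2) = 12 - r/2)
-86*(-93 + p(J(5), -12)) = -86*(-93 + (12 - ½*(-3))) = -86*(-93 + (12 + 3/2)) = -86*(-93 + 27/2) = -86*(-159/2) = 6837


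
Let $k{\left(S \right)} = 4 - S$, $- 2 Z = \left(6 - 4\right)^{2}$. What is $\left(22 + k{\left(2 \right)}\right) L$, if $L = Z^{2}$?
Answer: $96$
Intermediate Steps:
$Z = -2$ ($Z = - \frac{\left(6 - 4\right)^{2}}{2} = - \frac{2^{2}}{2} = \left(- \frac{1}{2}\right) 4 = -2$)
$L = 4$ ($L = \left(-2\right)^{2} = 4$)
$\left(22 + k{\left(2 \right)}\right) L = \left(22 + \left(4 - 2\right)\right) 4 = \left(22 + 2\right) 4 = 24 \cdot 4 = 96$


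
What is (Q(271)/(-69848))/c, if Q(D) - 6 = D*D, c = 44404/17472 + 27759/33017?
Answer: -1324049781054/4258746316199 ≈ -0.31090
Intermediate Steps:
c = 487773029/144218256 (c = 44404*(1/17472) + 27759*(1/33017) = 11101/4368 + 27759/33017 = 487773029/144218256 ≈ 3.3822)
Q(D) = 6 + D**2 (Q(D) = 6 + D*D = 6 + D**2)
(Q(271)/(-69848))/c = ((6 + 271**2)/(-69848))/(487773029/144218256) = ((6 + 73441)*(-1/69848))*(144218256/487773029) = (73447*(-1/69848))*(144218256/487773029) = -73447/69848*144218256/487773029 = -1324049781054/4258746316199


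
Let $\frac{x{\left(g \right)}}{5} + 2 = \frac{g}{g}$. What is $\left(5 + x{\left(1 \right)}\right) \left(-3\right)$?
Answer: $0$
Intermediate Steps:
$x{\left(g \right)} = -5$ ($x{\left(g \right)} = -10 + 5 \frac{g}{g} = -10 + 5 \cdot 1 = -10 + 5 = -5$)
$\left(5 + x{\left(1 \right)}\right) \left(-3\right) = \left(5 - 5\right) \left(-3\right) = 0 \left(-3\right) = 0$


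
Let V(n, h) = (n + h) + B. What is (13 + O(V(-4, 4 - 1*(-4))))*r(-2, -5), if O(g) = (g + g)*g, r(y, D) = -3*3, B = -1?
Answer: -279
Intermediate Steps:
V(n, h) = -1 + h + n (V(n, h) = (n + h) - 1 = (h + n) - 1 = -1 + h + n)
r(y, D) = -9
O(g) = 2*g² (O(g) = (2*g)*g = 2*g²)
(13 + O(V(-4, 4 - 1*(-4))))*r(-2, -5) = (13 + 2*(-1 + (4 - 1*(-4)) - 4)²)*(-9) = (13 + 2*(-1 + (4 + 4) - 4)²)*(-9) = (13 + 2*(-1 + 8 - 4)²)*(-9) = (13 + 2*3²)*(-9) = (13 + 2*9)*(-9) = (13 + 18)*(-9) = 31*(-9) = -279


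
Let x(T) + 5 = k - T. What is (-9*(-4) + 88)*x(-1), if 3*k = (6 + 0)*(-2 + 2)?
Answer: -496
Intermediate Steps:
k = 0 (k = ((6 + 0)*(-2 + 2))/3 = (6*0)/3 = (⅓)*0 = 0)
x(T) = -5 - T (x(T) = -5 + (0 - T) = -5 - T)
(-9*(-4) + 88)*x(-1) = (-9*(-4) + 88)*(-5 - 1*(-1)) = (36 + 88)*(-5 + 1) = 124*(-4) = -496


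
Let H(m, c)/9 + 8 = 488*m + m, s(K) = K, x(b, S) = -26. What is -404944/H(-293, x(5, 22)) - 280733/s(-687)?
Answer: 120767215891/295310385 ≈ 408.95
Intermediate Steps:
H(m, c) = -72 + 4401*m (H(m, c) = -72 + 9*(488*m + m) = -72 + 9*(489*m) = -72 + 4401*m)
-404944/H(-293, x(5, 22)) - 280733/s(-687) = -404944/(-72 + 4401*(-293)) - 280733/(-687) = -404944/(-72 - 1289493) - 280733*(-1/687) = -404944/(-1289565) + 280733/687 = -404944*(-1/1289565) + 280733/687 = 404944/1289565 + 280733/687 = 120767215891/295310385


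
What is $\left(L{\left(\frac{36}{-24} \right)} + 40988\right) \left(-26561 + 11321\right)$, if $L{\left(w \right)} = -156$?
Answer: $-622279680$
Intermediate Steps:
$\left(L{\left(\frac{36}{-24} \right)} + 40988\right) \left(-26561 + 11321\right) = \left(-156 + 40988\right) \left(-26561 + 11321\right) = 40832 \left(-15240\right) = -622279680$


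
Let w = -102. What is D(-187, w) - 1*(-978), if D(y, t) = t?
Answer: 876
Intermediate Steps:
D(-187, w) - 1*(-978) = -102 - 1*(-978) = -102 + 978 = 876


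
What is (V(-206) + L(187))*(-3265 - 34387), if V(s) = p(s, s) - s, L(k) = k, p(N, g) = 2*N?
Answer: 715388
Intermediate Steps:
V(s) = s (V(s) = 2*s - s = s)
(V(-206) + L(187))*(-3265 - 34387) = (-206 + 187)*(-3265 - 34387) = -19*(-37652) = 715388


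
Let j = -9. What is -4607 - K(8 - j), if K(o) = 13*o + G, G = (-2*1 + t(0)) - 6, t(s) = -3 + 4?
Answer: -4821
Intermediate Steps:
t(s) = 1
G = -7 (G = (-2*1 + 1) - 6 = (-2 + 1) - 6 = -1 - 6 = -7)
K(o) = -7 + 13*o (K(o) = 13*o - 7 = -7 + 13*o)
-4607 - K(8 - j) = -4607 - (-7 + 13*(8 - 1*(-9))) = -4607 - (-7 + 13*(8 + 9)) = -4607 - (-7 + 13*17) = -4607 - (-7 + 221) = -4607 - 1*214 = -4607 - 214 = -4821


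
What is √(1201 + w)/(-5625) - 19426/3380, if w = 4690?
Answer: -9713/1690 - √5891/5625 ≈ -5.7610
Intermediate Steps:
√(1201 + w)/(-5625) - 19426/3380 = √(1201 + 4690)/(-5625) - 19426/3380 = √5891*(-1/5625) - 19426*1/3380 = -√5891/5625 - 9713/1690 = -9713/1690 - √5891/5625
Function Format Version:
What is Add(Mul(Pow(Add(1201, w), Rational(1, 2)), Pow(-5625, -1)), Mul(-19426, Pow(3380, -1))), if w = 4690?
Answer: Add(Rational(-9713, 1690), Mul(Rational(-1, 5625), Pow(5891, Rational(1, 2)))) ≈ -5.7610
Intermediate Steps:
Add(Mul(Pow(Add(1201, w), Rational(1, 2)), Pow(-5625, -1)), Mul(-19426, Pow(3380, -1))) = Add(Mul(Pow(Add(1201, 4690), Rational(1, 2)), Pow(-5625, -1)), Mul(-19426, Pow(3380, -1))) = Add(Mul(Pow(5891, Rational(1, 2)), Rational(-1, 5625)), Mul(-19426, Rational(1, 3380))) = Add(Mul(Rational(-1, 5625), Pow(5891, Rational(1, 2))), Rational(-9713, 1690)) = Add(Rational(-9713, 1690), Mul(Rational(-1, 5625), Pow(5891, Rational(1, 2))))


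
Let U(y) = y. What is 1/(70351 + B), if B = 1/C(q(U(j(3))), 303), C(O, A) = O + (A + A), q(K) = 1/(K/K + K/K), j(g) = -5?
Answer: 1213/85335765 ≈ 1.4214e-5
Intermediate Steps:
q(K) = ½ (q(K) = 1/(1 + 1) = 1/2 = ½)
C(O, A) = O + 2*A
B = 2/1213 (B = 1/(½ + 2*303) = 1/(½ + 606) = 1/(1213/2) = 2/1213 ≈ 0.0016488)
1/(70351 + B) = 1/(70351 + 2/1213) = 1/(85335765/1213) = 1213/85335765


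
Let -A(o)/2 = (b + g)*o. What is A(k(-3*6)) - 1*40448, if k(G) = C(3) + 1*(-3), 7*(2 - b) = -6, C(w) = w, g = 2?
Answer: -40448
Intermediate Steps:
b = 20/7 (b = 2 - 1/7*(-6) = 2 + 6/7 = 20/7 ≈ 2.8571)
k(G) = 0 (k(G) = 3 + 1*(-3) = 3 - 3 = 0)
A(o) = -68*o/7 (A(o) = -2*(20/7 + 2)*o = -68*o/7)
A(k(-3*6)) - 1*40448 = -68/7*0 - 1*40448 = 0 - 40448 = -40448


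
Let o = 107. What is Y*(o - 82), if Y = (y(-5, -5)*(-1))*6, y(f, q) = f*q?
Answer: -3750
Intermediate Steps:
Y = -150 (Y = (-5*(-5)*(-1))*6 = (25*(-1))*6 = -25*6 = -150)
Y*(o - 82) = -150*(107 - 82) = -150*25 = -3750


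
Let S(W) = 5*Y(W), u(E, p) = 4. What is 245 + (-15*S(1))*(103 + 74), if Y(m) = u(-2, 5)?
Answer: -52855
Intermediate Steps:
Y(m) = 4
S(W) = 20 (S(W) = 5*4 = 20)
245 + (-15*S(1))*(103 + 74) = 245 + (-15*20)*(103 + 74) = 245 - 300*177 = 245 - 53100 = -52855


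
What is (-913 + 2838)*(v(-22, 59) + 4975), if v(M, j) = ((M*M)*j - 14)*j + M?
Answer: 3251192175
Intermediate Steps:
v(M, j) = M + j*(-14 + j*M²) (v(M, j) = (M²*j - 14)*j + M = (j*M² - 14)*j + M = (-14 + j*M²)*j + M = j*(-14 + j*M²) + M = M + j*(-14 + j*M²))
(-913 + 2838)*(v(-22, 59) + 4975) = (-913 + 2838)*((-22 - 14*59 + (-22)²*59²) + 4975) = 1925*((-22 - 826 + 484*3481) + 4975) = 1925*((-22 - 826 + 1684804) + 4975) = 1925*(1683956 + 4975) = 1925*1688931 = 3251192175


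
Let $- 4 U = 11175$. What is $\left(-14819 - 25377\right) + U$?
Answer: $- \frac{171959}{4} \approx -42990.0$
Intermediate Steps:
$U = - \frac{11175}{4}$ ($U = \left(- \frac{1}{4}\right) 11175 = - \frac{11175}{4} \approx -2793.8$)
$\left(-14819 - 25377\right) + U = \left(-14819 - 25377\right) - \frac{11175}{4} = -40196 - \frac{11175}{4} = - \frac{171959}{4}$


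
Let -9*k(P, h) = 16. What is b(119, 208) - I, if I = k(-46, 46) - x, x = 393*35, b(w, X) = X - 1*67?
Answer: 125080/9 ≈ 13898.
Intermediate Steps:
b(w, X) = -67 + X (b(w, X) = X - 67 = -67 + X)
x = 13755
k(P, h) = -16/9 (k(P, h) = -⅑*16 = -16/9)
I = -123811/9 (I = -16/9 - 1*13755 = -16/9 - 13755 = -123811/9 ≈ -13757.)
b(119, 208) - I = (-67 + 208) - 1*(-123811/9) = 141 + 123811/9 = 125080/9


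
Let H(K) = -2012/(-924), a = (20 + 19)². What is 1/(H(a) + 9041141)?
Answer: 231/2088504074 ≈ 1.1061e-7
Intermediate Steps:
a = 1521 (a = 39² = 1521)
H(K) = 503/231 (H(K) = -2012*(-1/924) = 503/231)
1/(H(a) + 9041141) = 1/(503/231 + 9041141) = 1/(2088504074/231) = 231/2088504074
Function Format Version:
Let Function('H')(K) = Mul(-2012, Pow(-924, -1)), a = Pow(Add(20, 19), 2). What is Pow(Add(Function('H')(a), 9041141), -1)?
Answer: Rational(231, 2088504074) ≈ 1.1061e-7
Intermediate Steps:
a = 1521 (a = Pow(39, 2) = 1521)
Function('H')(K) = Rational(503, 231) (Function('H')(K) = Mul(-2012, Rational(-1, 924)) = Rational(503, 231))
Pow(Add(Function('H')(a), 9041141), -1) = Pow(Add(Rational(503, 231), 9041141), -1) = Pow(Rational(2088504074, 231), -1) = Rational(231, 2088504074)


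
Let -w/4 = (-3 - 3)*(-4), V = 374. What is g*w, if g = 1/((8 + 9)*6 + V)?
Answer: -24/119 ≈ -0.20168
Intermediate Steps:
w = -96 (w = -4*(-3 - 3)*(-4) = -(-24)*(-4) = -4*24 = -96)
g = 1/476 (g = 1/((8 + 9)*6 + 374) = 1/(17*6 + 374) = 1/(102 + 374) = 1/476 ≈ 0.0021008)
g*w = (1/476)*(-96) = -24/119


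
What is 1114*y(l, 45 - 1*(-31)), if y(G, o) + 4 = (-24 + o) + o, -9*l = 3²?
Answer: 138136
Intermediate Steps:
l = -1 (l = -⅑*3² = -⅑*9 = -1)
y(G, o) = -28 + 2*o (y(G, o) = -4 + ((-24 + o) + o) = -4 + (-24 + 2*o) = -28 + 2*o)
1114*y(l, 45 - 1*(-31)) = 1114*(-28 + 2*(45 - 1*(-31))) = 1114*(-28 + 2*(45 + 31)) = 1114*(-28 + 2*76) = 1114*(-28 + 152) = 1114*124 = 138136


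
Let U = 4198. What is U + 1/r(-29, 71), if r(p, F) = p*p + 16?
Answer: 3597687/857 ≈ 4198.0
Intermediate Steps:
r(p, F) = 16 + p² (r(p, F) = p² + 16 = 16 + p²)
U + 1/r(-29, 71) = 4198 + 1/(16 + (-29)²) = 4198 + 1/(16 + 841) = 4198 + 1/857 = 3597687/857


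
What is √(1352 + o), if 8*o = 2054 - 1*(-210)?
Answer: √1635 ≈ 40.435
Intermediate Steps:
o = 283 (o = (2054 - 1*(-210))/8 = (2054 + 210)/8 = (⅛)*2264 = 283)
√(1352 + o) = √(1352 + 283) = √1635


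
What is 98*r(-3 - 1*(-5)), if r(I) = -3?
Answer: -294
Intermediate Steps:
98*r(-3 - 1*(-5)) = 98*(-3) = -294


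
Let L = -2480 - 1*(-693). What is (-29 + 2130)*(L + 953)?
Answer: -1752234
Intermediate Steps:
L = -1787 (L = -2480 + 693 = -1787)
(-29 + 2130)*(L + 953) = (-29 + 2130)*(-1787 + 953) = 2101*(-834) = -1752234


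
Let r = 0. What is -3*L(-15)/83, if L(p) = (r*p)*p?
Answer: 0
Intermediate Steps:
L(p) = 0 (L(p) = (0*p)*p = 0*p = 0)
-3*L(-15)/83 = -0/83 = -3*0 = 0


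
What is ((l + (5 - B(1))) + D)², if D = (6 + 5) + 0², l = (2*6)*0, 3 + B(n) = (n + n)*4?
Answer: 121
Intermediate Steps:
B(n) = -3 + 8*n (B(n) = -3 + (n + n)*4 = -3 + (2*n)*4 = -3 + 8*n)
l = 0 (l = 12*0 = 0)
D = 11 (D = 11 + 0 = 11)
((l + (5 - B(1))) + D)² = ((0 + (5 - (-3 + 8*1))) + 11)² = ((0 + (5 - (-3 + 8))) + 11)² = ((0 + (5 - 1*5)) + 11)² = ((0 + (5 - 5)) + 11)² = ((0 + 0) + 11)² = (0 + 11)² = 11² = 121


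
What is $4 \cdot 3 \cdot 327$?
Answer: $3924$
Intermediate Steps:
$4 \cdot 3 \cdot 327 = 12 \cdot 327 = 3924$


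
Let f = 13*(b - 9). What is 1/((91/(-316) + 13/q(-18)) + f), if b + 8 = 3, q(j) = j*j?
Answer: -6399/1166204 ≈ -0.0054870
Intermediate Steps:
q(j) = j²
b = -5 (b = -8 + 3 = -5)
f = -182 (f = 13*(-5 - 9) = 13*(-14) = -182)
1/((91/(-316) + 13/q(-18)) + f) = 1/((91/(-316) + 13/((-18)²)) - 182) = 1/((91*(-1/316) + 13/324) - 182) = 1/((-91/316 + 13*(1/324)) - 182) = 1/((-91/316 + 13/324) - 182) = 1/(-1586/6399 - 182) = 1/(-1166204/6399) = -6399/1166204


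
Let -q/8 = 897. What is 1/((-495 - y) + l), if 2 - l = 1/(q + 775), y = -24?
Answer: -6401/3002068 ≈ -0.0021322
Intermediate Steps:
q = -7176 (q = -8*897 = -7176)
l = 12803/6401 (l = 2 - 1/(-7176 + 775) = 2 - 1/(-6401) = 2 - 1*(-1/6401) = 2 + 1/6401 = 12803/6401 ≈ 2.0002)
1/((-495 - y) + l) = 1/((-495 - 1*(-24)) + 12803/6401) = 1/((-495 + 24) + 12803/6401) = 1/(-471 + 12803/6401) = 1/(-3002068/6401) = -6401/3002068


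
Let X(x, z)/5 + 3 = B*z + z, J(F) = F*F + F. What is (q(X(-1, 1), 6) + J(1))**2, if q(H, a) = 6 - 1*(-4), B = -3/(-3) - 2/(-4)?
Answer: 144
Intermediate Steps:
J(F) = F + F**2 (J(F) = F**2 + F = F + F**2)
B = 3/2 (B = -3*(-1/3) - 2*(-1/4) = 1 + 1/2 = 3/2 ≈ 1.5000)
X(x, z) = -15 + 25*z/2 (X(x, z) = -15 + 5*(3*z/2 + z) = -15 + 5*(5*z/2) = -15 + 25*z/2)
q(H, a) = 10 (q(H, a) = 6 + 4 = 10)
(q(X(-1, 1), 6) + J(1))**2 = (10 + 1*(1 + 1))**2 = (10 + 1*2)**2 = (10 + 2)**2 = 12**2 = 144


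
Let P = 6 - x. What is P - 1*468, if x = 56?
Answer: -518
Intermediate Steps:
P = -50 (P = 6 - 1*56 = 6 - 56 = -50)
P - 1*468 = -50 - 1*468 = -50 - 468 = -518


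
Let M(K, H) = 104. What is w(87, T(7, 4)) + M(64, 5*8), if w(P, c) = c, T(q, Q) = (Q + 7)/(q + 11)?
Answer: 1883/18 ≈ 104.61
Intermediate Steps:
T(q, Q) = (7 + Q)/(11 + q)
w(87, T(7, 4)) + M(64, 5*8) = (7 + 4)/(11 + 7) + 104 = 11/18 + 104 = 1883/18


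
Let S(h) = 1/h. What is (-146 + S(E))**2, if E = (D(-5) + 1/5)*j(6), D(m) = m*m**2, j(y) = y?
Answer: 298803263641/14017536 ≈ 21316.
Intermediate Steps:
D(m) = m**3
E = -3744/5 (E = ((-5)**3 + 1/5)*6 = (-125 + 1/5)*6 = -624/5*6 = -3744/5 ≈ -748.80)
(-146 + S(E))**2 = (-146 + 1/(-3744/5))**2 = (-146 - 5/3744)**2 = (-546629/3744)**2 = 298803263641/14017536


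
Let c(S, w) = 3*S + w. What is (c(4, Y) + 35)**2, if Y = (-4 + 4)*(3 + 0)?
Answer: 2209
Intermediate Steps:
Y = 0 (Y = 0*3 = 0)
c(S, w) = w + 3*S
(c(4, Y) + 35)**2 = ((0 + 3*4) + 35)**2 = ((0 + 12) + 35)**2 = (12 + 35)**2 = 47**2 = 2209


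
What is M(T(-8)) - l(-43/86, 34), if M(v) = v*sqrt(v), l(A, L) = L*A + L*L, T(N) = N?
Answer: -1139 - 16*I*sqrt(2) ≈ -1139.0 - 22.627*I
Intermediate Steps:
l(A, L) = L**2 + A*L (l(A, L) = A*L + L**2 = L**2 + A*L)
M(v) = v**(3/2)
M(T(-8)) - l(-43/86, 34) = (-8)**(3/2) - 34*(-43/86 + 34) = -16*I*sqrt(2) - 34*(-43*1/86 + 34) = -16*I*sqrt(2) - 34*(-1/2 + 34) = -16*I*sqrt(2) - 34*67/2 = -16*I*sqrt(2) - 1*1139 = -16*I*sqrt(2) - 1139 = -1139 - 16*I*sqrt(2)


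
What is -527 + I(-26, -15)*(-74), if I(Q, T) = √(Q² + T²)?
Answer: -527 - 74*√901 ≈ -2748.2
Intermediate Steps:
-527 + I(-26, -15)*(-74) = -527 + √((-26)² + (-15)²)*(-74) = -527 + √(676 + 225)*(-74) = -527 + √901*(-74) = -527 - 74*√901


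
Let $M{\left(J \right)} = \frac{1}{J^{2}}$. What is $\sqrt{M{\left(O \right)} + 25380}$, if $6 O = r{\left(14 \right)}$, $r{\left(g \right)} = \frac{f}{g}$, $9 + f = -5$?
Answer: $6 \sqrt{706} \approx 159.42$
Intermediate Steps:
$f = -14$ ($f = -9 - 5 = -14$)
$r{\left(g \right)} = - \frac{14}{g}$
$O = - \frac{1}{6}$ ($O = \frac{\left(-14\right) \frac{1}{14}}{6} = \frac{1}{6} \left(-1\right) = - \frac{1}{6} \approx -0.16667$)
$M{\left(J \right)} = \frac{1}{J^{2}}$
$\sqrt{M{\left(O \right)} + 25380} = \sqrt{\frac{1}{\frac{1}{36}} + 25380} = \sqrt{36 + 25380} = \sqrt{25416} = 6 \sqrt{706}$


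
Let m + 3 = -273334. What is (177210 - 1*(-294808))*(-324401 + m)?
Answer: -282143095284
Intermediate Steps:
m = -273337 (m = -3 - 273334 = -273337)
(177210 - 1*(-294808))*(-324401 + m) = (177210 - 1*(-294808))*(-324401 - 273337) = (177210 + 294808)*(-597738) = 472018*(-597738) = -282143095284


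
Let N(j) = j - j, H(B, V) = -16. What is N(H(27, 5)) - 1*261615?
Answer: -261615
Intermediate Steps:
N(j) = 0
N(H(27, 5)) - 1*261615 = 0 - 1*261615 = 0 - 261615 = -261615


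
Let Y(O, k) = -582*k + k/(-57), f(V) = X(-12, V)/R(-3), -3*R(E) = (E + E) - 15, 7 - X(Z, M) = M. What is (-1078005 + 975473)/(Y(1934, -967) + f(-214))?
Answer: -10227567/56143543 ≈ -0.18217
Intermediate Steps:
X(Z, M) = 7 - M
R(E) = 5 - 2*E/3 (R(E) = -((E + E) - 15)/3 = -(2*E - 15)/3 = -(-15 + 2*E)/3 = 5 - 2*E/3)
f(V) = 1 - V/7 (f(V) = (7 - V)/(5 - ⅔*(-3)) = (7 - V)/(5 + 2) = (7 - V)/7 = (7 - V)*(⅐) = 1 - V/7)
Y(O, k) = -33175*k/57 (Y(O, k) = -582*k + k*(-1/57) = -582*k - k/57 = -33175*k/57)
(-1078005 + 975473)/(Y(1934, -967) + f(-214)) = (-1078005 + 975473)/(-33175/57*(-967) + (1 - ⅐*(-214))) = -102532/(32080225/57 + (1 + 214/7)) = -102532/(32080225/57 + 221/7) = -102532/224574172/399 = -102532*399/224574172 = -10227567/56143543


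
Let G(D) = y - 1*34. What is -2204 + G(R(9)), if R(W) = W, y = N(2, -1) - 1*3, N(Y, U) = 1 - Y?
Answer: -2242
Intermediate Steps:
y = -4 (y = (1 - 1*2) - 1*3 = (1 - 2) - 3 = -1 - 3 = -4)
G(D) = -38 (G(D) = -4 - 1*34 = -4 - 34 = -38)
-2204 + G(R(9)) = -2204 - 38 = -2242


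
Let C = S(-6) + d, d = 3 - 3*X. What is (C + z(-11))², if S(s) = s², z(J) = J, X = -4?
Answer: 1600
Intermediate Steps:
d = 15 (d = 3 - 3*(-4) = 3 + 12 = 15)
C = 51 (C = (-6)² + 15 = 36 + 15 = 51)
(C + z(-11))² = (51 - 11)² = 40² = 1600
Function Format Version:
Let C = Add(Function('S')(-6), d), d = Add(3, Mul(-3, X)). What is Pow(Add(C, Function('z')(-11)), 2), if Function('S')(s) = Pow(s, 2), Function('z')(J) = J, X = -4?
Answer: 1600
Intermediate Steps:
d = 15 (d = Add(3, Mul(-3, -4)) = Add(3, 12) = 15)
C = 51 (C = Add(Pow(-6, 2), 15) = Add(36, 15) = 51)
Pow(Add(C, Function('z')(-11)), 2) = Pow(Add(51, -11), 2) = Pow(40, 2) = 1600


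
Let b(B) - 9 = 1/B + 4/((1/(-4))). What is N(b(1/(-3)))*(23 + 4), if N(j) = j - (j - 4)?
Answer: 108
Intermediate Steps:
b(B) = -7 + 1/B (b(B) = 9 + (1/B + 4/((1/(-4)))) = 9 + (1/B + 4/((1*(-1/4)))) = 9 + (1/B + 4/(-1/4)) = 9 + (1/B + 4*(-4)) = 9 + (1/B - 16) = 9 + (-16 + 1/B) = -7 + 1/B)
N(j) = 4 (N(j) = j - (-4 + j) = j + (4 - j) = 4)
N(b(1/(-3)))*(23 + 4) = 4*(23 + 4) = 4*27 = 108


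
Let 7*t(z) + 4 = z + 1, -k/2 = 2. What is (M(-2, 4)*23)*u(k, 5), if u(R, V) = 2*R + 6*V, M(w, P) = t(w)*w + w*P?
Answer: -23276/7 ≈ -3325.1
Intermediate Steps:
k = -4 (k = -2*2 = -4)
t(z) = -3/7 + z/7 (t(z) = -4/7 + (z + 1)/7 = -4/7 + (1 + z)/7 = -4/7 + (⅐ + z/7) = -3/7 + z/7)
M(w, P) = P*w + w*(-3/7 + w/7) (M(w, P) = (-3/7 + w/7)*w + w*P = w*(-3/7 + w/7) + P*w = P*w + w*(-3/7 + w/7))
(M(-2, 4)*23)*u(k, 5) = (((⅐)*(-2)*(-3 - 2 + 7*4))*23)*(2*(-4) + 6*5) = (((⅐)*(-2)*(-3 - 2 + 28))*23)*(-8 + 30) = (((⅐)*(-2)*23)*23)*22 = -46/7*23*22 = -1058/7*22 = -23276/7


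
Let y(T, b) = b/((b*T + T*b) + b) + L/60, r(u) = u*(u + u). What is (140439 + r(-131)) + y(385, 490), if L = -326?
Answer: 1347365429/7710 ≈ 1.7476e+5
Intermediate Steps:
r(u) = 2*u² (r(u) = u*(2*u) = 2*u²)
y(T, b) = -163/30 + b/(b + 2*T*b) (y(T, b) = b/((b*T + T*b) + b) - 326/60 = b/((T*b + T*b) + b) - 326*1/60 = b/(2*T*b + b) - 163/30 = b/(b + 2*T*b) - 163/30 = -163/30 + b/(b + 2*T*b))
(140439 + r(-131)) + y(385, 490) = (140439 + 2*(-131)²) + (-133 - 326*385)/(30*(1 + 2*385)) = (140439 + 2*17161) + (-133 - 125510)/(30*(1 + 770)) = (140439 + 34322) + (1/30)*(-125643)/771 = 174761 + (1/30)*(1/771)*(-125643) = 174761 - 41881/7710 = 1347365429/7710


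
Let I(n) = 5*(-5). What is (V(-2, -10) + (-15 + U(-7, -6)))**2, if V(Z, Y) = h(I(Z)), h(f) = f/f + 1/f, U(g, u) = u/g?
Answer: 5322249/30625 ≈ 173.79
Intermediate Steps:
I(n) = -25
h(f) = 1 + 1/f
V(Z, Y) = 24/25 (V(Z, Y) = (1 - 25)/(-25) = -1/25*(-24) = 24/25)
(V(-2, -10) + (-15 + U(-7, -6)))**2 = (24/25 + (-15 - 6/(-7)))**2 = (24/25 + (-15 - 6*(-1/7)))**2 = (24/25 + (-15 + 6/7))**2 = (24/25 - 99/7)**2 = (-2307/175)**2 = 5322249/30625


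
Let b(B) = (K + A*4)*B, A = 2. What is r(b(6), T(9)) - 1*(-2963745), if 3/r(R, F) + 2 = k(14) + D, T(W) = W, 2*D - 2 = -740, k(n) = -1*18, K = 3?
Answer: 1152896802/389 ≈ 2.9637e+6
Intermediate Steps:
k(n) = -18
D = -369 (D = 1 + (½)*(-740) = 1 - 370 = -369)
b(B) = 11*B (b(B) = (3 + 2*4)*B = (3 + 8)*B = 11*B)
r(R, F) = -3/389 (r(R, F) = 3/(-2 + (-18 - 369)) = 3/(-2 - 387) = 3/(-389) = 3*(-1/389) = -3/389)
r(b(6), T(9)) - 1*(-2963745) = -3/389 - 1*(-2963745) = -3/389 + 2963745 = 1152896802/389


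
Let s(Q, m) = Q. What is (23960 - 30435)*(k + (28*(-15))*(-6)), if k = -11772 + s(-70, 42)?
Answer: 60359950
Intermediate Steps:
k = -11842 (k = -11772 - 70 = -11842)
(23960 - 30435)*(k + (28*(-15))*(-6)) = (23960 - 30435)*(-11842 + (28*(-15))*(-6)) = -6475*(-11842 - 420*(-6)) = -6475*(-11842 + 2520) = -6475*(-9322) = 60359950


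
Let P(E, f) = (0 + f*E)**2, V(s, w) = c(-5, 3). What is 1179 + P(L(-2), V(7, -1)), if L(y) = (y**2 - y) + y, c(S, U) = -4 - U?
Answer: 1963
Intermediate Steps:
L(y) = y**2
V(s, w) = -7 (V(s, w) = -4 - 1*3 = -4 - 3 = -7)
P(E, f) = E**2*f**2 (P(E, f) = (0 + E*f)**2 = (E*f)**2 = E**2*f**2)
1179 + P(L(-2), V(7, -1)) = 1179 + ((-2)**2)**2*(-7)**2 = 1179 + 4**2*49 = 1179 + 16*49 = 1179 + 784 = 1963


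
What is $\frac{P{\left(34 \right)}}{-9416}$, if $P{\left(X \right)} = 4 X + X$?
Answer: $- \frac{85}{4708} \approx -0.018054$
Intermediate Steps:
$P{\left(X \right)} = 5 X$
$\frac{P{\left(34 \right)}}{-9416} = \frac{5 \cdot 34}{-9416} = 170 \left(- \frac{1}{9416}\right) = - \frac{85}{4708}$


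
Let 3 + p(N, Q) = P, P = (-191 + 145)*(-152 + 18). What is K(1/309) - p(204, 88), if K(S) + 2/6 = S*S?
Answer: -588290267/95481 ≈ -6161.3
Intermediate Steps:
P = 6164 (P = -46*(-134) = 6164)
p(N, Q) = 6161 (p(N, Q) = -3 + 6164 = 6161)
K(S) = -⅓ + S² (K(S) = -⅓ + S*S = -⅓ + S²)
K(1/309) - p(204, 88) = (-⅓ + (1/309)²) - 1*6161 = (-⅓ + (1/309)²) - 6161 = (-⅓ + 1/95481) - 6161 = -31826/95481 - 6161 = -588290267/95481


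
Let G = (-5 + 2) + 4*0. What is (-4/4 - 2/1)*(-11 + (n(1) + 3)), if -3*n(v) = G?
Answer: 21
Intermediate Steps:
G = -3 (G = -3 + 0 = -3)
n(v) = 1 (n(v) = -⅓*(-3) = 1)
(-4/4 - 2/1)*(-11 + (n(1) + 3)) = (-4/4 - 2/1)*(-11 + (1 + 3)) = (-4*¼ - 2*1)*(-11 + 4) = (-1 - 2)*(-7) = -3*(-7) = 21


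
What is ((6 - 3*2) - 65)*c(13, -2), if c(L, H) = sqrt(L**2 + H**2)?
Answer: -65*sqrt(173) ≈ -854.94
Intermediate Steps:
c(L, H) = sqrt(H**2 + L**2)
((6 - 3*2) - 65)*c(13, -2) = ((6 - 3*2) - 65)*sqrt((-2)**2 + 13**2) = ((6 - 6) - 65)*sqrt(4 + 169) = (0 - 65)*sqrt(173) = -65*sqrt(173)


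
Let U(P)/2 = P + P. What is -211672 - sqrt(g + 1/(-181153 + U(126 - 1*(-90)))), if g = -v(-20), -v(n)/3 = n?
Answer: -211672 - I*sqrt(1950247591549)/180289 ≈ -2.1167e+5 - 7.746*I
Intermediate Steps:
v(n) = -3*n
g = -60 (g = -(-3)*(-20) = -1*60 = -60)
U(P) = 4*P (U(P) = 2*(P + P) = 2*(2*P) = 4*P)
-211672 - sqrt(g + 1/(-181153 + U(126 - 1*(-90)))) = -211672 - sqrt(-60 + 1/(-181153 + 4*(126 - 1*(-90)))) = -211672 - sqrt(-60 + 1/(-181153 + 4*(126 + 90))) = -211672 - sqrt(-60 + 1/(-181153 + 4*216)) = -211672 - sqrt(-60 + 1/(-181153 + 864)) = -211672 - sqrt(-60 + 1/(-180289)) = -211672 - sqrt(-60 - 1/180289) = -211672 - sqrt(-10817341/180289) = -211672 - I*sqrt(1950247591549)/180289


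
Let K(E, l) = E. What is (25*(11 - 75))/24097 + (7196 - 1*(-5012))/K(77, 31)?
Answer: 42007568/265067 ≈ 158.48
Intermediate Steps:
(25*(11 - 75))/24097 + (7196 - 1*(-5012))/K(77, 31) = (25*(11 - 75))/24097 + (7196 - 1*(-5012))/77 = (25*(-64))*(1/24097) + (7196 + 5012)*(1/77) = -1600*1/24097 + 12208*(1/77) = -1600/24097 + 1744/11 = 42007568/265067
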